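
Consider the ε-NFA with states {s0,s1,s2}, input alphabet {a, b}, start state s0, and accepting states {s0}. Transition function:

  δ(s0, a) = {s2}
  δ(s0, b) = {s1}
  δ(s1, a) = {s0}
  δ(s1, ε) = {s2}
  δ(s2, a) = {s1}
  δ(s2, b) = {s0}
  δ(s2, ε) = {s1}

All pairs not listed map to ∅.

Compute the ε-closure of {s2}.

{s1,s2}

Begin with {s2}.
s2 →ε {s1}; add s1.
ε-closure = {s1,s2}.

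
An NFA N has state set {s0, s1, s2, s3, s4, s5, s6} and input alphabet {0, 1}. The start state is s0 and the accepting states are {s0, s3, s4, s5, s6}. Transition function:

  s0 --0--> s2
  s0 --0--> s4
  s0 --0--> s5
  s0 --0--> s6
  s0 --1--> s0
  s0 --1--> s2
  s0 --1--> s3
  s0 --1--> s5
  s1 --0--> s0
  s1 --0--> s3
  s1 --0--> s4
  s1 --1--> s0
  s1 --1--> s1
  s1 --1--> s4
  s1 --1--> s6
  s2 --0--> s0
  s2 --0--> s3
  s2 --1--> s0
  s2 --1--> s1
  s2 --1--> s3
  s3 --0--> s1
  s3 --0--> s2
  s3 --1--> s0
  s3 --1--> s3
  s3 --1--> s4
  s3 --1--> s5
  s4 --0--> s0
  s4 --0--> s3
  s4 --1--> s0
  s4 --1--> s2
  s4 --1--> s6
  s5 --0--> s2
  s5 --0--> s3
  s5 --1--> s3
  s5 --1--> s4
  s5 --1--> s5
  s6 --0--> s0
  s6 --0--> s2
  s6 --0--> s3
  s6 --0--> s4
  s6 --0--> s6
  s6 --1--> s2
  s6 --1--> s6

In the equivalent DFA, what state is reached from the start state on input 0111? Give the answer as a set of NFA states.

{s0, s1, s2, s3, s4, s5, s6}

Start: {s0}.
δ(s0,0) = {s2, s4, s5, s6}.
Union: {s2, s4, s5, s6}.
After 0: {s2, s4, s5, s6}.
δ(s2,1) = {s0, s1, s3}; δ(s4,1) = {s0, s2, s6}; δ(s5,1) = {s3, s4, s5}; δ(s6,1) = {s2, s6}.
Union: {s0, s1, s2, s3, s4, s5, s6}.
After 1: {s0, s1, s2, s3, s4, s5, s6}.
δ(s0,1) = {s0, s2, s3, s5}; δ(s1,1) = {s0, s1, s4, s6}; δ(s2,1) = {s0, s1, s3}; δ(s3,1) = {s0, s3, s4, s5}; δ(s4,1) = {s0, s2, s6}; δ(s5,1) = {s3, s4, s5}; δ(s6,1) = {s2, s6}.
Union: {s0, s1, s2, s3, s4, s5, s6}.
After 1: {s0, s1, s2, s3, s4, s5, s6}.
δ(s0,1) = {s0, s2, s3, s5}; δ(s1,1) = {s0, s1, s4, s6}; δ(s2,1) = {s0, s1, s3}; δ(s3,1) = {s0, s3, s4, s5}; δ(s4,1) = {s0, s2, s6}; δ(s5,1) = {s3, s4, s5}; δ(s6,1) = {s2, s6}.
Union: {s0, s1, s2, s3, s4, s5, s6}.
After 1: {s0, s1, s2, s3, s4, s5, s6}.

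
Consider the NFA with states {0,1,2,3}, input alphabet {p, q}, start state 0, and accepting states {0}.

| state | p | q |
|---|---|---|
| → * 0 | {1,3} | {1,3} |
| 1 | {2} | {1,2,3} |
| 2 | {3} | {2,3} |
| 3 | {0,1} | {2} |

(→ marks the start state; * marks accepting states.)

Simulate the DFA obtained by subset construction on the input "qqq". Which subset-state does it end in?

{1,2,3}

Start: {0}.
δ(0,q) = {1,3}.
Union: {1,3}.
After q: {1,3}.
δ(1,q) = {1,2,3}; δ(3,q) = {2}.
Union: {1,2,3}.
After q: {1,2,3}.
δ(1,q) = {1,2,3}; δ(2,q) = {2,3}; δ(3,q) = {2}.
Union: {1,2,3}.
After q: {1,2,3}.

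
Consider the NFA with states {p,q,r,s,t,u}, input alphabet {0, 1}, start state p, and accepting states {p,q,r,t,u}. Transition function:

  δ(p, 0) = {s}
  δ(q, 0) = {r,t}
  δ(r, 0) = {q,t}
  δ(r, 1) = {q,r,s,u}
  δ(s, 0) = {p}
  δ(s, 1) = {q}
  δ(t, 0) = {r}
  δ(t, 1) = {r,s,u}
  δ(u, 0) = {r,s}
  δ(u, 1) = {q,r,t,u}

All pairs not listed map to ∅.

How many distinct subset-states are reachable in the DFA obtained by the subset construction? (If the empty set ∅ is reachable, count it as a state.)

Start state of the DFA: {p}.
{p} --0--> {s}  [new]
{p} --1--> ∅  [new]
{s} --0--> {p}  [seen]
{s} --1--> {q}  [new]
∅ --0--> ∅  [seen]
∅ --1--> ∅  [seen]
{q} --0--> {r,t}  [new]
{q} --1--> ∅  [seen]
{r,t} --0--> {q,r,t}  [new]
{r,t} --1--> {q,r,s,u}  [new]
{q,r,t} --0--> {q,r,t}  [seen]
{q,r,t} --1--> {q,r,s,u}  [seen]
{q,r,s,u} --0--> {p,q,r,s,t}  [new]
{q,r,s,u} --1--> {q,r,s,t,u}  [new]
{p,q,r,s,t} --0--> {p,q,r,s,t}  [seen]
{p,q,r,s,t} --1--> {q,r,s,u}  [seen]
{q,r,s,t,u} --0--> {p,q,r,s,t}  [seen]
{q,r,s,t,u} --1--> {q,r,s,t,u}  [seen]
Reachable DFA states: {p}, {s}, ∅, {q}, {r,t}, {q,r,t}, {q,r,s,u}, {p,q,r,s,t}, {q,r,s,t,u}.

9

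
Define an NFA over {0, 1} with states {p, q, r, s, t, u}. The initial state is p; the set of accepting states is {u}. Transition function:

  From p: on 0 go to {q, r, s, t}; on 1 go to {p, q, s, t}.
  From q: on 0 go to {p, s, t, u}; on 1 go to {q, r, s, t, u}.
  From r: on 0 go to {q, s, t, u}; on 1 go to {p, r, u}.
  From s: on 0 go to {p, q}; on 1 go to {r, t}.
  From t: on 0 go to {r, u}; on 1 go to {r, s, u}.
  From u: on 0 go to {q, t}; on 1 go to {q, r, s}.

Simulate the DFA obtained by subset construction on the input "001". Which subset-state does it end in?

Start: {p}.
δ(p,0) = {q, r, s, t}.
Union: {q, r, s, t}.
After 0: {q, r, s, t}.
δ(q,0) = {p, s, t, u}; δ(r,0) = {q, s, t, u}; δ(s,0) = {p, q}; δ(t,0) = {r, u}.
Union: {p, q, r, s, t, u}.
After 0: {p, q, r, s, t, u}.
δ(p,1) = {p, q, s, t}; δ(q,1) = {q, r, s, t, u}; δ(r,1) = {p, r, u}; δ(s,1) = {r, t}; δ(t,1) = {r, s, u}; δ(u,1) = {q, r, s}.
Union: {p, q, r, s, t, u}.
After 1: {p, q, r, s, t, u}.

{p, q, r, s, t, u}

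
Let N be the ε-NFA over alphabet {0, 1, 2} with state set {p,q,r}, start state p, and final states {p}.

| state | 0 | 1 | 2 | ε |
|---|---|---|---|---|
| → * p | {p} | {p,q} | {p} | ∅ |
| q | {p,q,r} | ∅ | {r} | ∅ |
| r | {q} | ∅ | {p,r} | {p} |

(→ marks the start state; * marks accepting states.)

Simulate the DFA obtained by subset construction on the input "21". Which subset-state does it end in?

Start: {p}.
δ(p,2) = {p}.
Union: {p}.
After 2: {p}.
δ(p,1) = {p,q}.
Union: {p,q}.
After 1: {p,q}.

{p,q}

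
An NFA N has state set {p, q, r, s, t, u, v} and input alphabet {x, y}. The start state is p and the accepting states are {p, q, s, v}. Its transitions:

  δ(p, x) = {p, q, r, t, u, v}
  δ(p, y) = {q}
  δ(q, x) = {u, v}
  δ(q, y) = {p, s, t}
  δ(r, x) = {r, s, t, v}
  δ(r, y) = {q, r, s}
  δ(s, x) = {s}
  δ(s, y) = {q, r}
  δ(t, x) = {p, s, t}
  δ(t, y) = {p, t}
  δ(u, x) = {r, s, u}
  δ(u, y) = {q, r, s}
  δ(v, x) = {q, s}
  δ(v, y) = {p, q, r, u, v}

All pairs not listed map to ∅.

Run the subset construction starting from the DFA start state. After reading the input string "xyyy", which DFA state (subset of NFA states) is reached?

Start: {p}.
δ(p,x) = {p, q, r, t, u, v}.
Union: {p, q, r, t, u, v}.
After x: {p, q, r, t, u, v}.
δ(p,y) = {q}; δ(q,y) = {p, s, t}; δ(r,y) = {q, r, s}; δ(t,y) = {p, t}; δ(u,y) = {q, r, s}; δ(v,y) = {p, q, r, u, v}.
Union: {p, q, r, s, t, u, v}.
After y: {p, q, r, s, t, u, v}.
δ(p,y) = {q}; δ(q,y) = {p, s, t}; δ(r,y) = {q, r, s}; δ(s,y) = {q, r}; δ(t,y) = {p, t}; δ(u,y) = {q, r, s}; δ(v,y) = {p, q, r, u, v}.
Union: {p, q, r, s, t, u, v}.
After y: {p, q, r, s, t, u, v}.
δ(p,y) = {q}; δ(q,y) = {p, s, t}; δ(r,y) = {q, r, s}; δ(s,y) = {q, r}; δ(t,y) = {p, t}; δ(u,y) = {q, r, s}; δ(v,y) = {p, q, r, u, v}.
Union: {p, q, r, s, t, u, v}.
After y: {p, q, r, s, t, u, v}.

{p, q, r, s, t, u, v}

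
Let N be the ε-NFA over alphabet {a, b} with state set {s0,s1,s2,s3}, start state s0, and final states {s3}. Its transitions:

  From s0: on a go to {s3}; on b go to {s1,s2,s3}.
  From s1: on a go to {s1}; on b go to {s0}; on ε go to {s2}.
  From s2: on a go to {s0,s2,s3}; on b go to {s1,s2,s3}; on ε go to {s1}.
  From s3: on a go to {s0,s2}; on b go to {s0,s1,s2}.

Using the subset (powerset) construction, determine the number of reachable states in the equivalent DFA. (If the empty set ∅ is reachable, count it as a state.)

5

Start state of the DFA: {s0} (ε-closure of the NFA start).
{s0} --a--> {s3}  [new]
{s0} --b--> {s1,s2,s3}  [new]
{s3} --a--> {s0,s1,s2}  [new]
{s3} --b--> {s0,s1,s2}  [seen]
{s1,s2,s3} --a--> {s0,s1,s2,s3}  [new]
{s1,s2,s3} --b--> {s0,s1,s2,s3}  [seen]
{s0,s1,s2} --a--> {s0,s1,s2,s3}  [seen]
{s0,s1,s2} --b--> {s0,s1,s2,s3}  [seen]
{s0,s1,s2,s3} --a--> {s0,s1,s2,s3}  [seen]
{s0,s1,s2,s3} --b--> {s0,s1,s2,s3}  [seen]
Reachable DFA states: {s0}, {s3}, {s1,s2,s3}, {s0,s1,s2}, {s0,s1,s2,s3}.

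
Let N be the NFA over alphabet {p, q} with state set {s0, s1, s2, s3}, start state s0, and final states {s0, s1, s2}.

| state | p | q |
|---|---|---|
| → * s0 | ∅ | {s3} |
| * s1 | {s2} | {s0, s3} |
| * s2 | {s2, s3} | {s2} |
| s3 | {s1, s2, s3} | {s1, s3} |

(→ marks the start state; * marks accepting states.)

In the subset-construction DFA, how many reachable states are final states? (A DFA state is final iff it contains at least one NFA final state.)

5

Start state of the DFA: {s0}.
{s0} --p--> ∅  [new]
{s0} --q--> {s3}  [new]
∅ --p--> ∅  [seen]
∅ --q--> ∅  [seen]
{s3} --p--> {s1, s2, s3}  [new]
{s3} --q--> {s1, s3}  [new]
{s1, s2, s3} --p--> {s1, s2, s3}  [seen]
{s1, s2, s3} --q--> {s0, s1, s2, s3}  [new]
{s1, s3} --p--> {s1, s2, s3}  [seen]
{s1, s3} --q--> {s0, s1, s3}  [new]
{s0, s1, s2, s3} --p--> {s1, s2, s3}  [seen]
{s0, s1, s2, s3} --q--> {s0, s1, s2, s3}  [seen]
{s0, s1, s3} --p--> {s1, s2, s3}  [seen]
{s0, s1, s3} --q--> {s0, s1, s3}  [seen]
Reachable DFA states: {s0}, ∅, {s3}, {s1, s2, s3}, {s1, s3}, {s0, s1, s2, s3}, {s0, s1, s3}.
Accepting DFA states (contain an NFA accepting state): {s0}, {s1, s2, s3}, {s1, s3}, {s0, s1, s2, s3}, {s0, s1, s3}.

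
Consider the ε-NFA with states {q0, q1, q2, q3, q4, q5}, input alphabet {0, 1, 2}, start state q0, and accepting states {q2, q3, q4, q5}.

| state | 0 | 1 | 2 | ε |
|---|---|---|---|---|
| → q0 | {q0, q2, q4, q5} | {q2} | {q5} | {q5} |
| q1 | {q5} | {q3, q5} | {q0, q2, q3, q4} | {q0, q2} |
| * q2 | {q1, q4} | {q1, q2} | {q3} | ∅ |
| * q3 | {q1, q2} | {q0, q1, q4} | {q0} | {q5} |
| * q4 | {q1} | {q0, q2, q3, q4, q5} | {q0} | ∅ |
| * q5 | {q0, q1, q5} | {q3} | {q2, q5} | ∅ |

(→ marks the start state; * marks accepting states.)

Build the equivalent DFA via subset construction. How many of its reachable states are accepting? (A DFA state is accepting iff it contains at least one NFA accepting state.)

Start state of the DFA: {q0, q5} (ε-closure of the NFA start).
{q0, q5} --0--> {q0, q1, q2, q4, q5}  [new]
{q0, q5} --1--> {q2, q3, q5}  [new]
{q0, q5} --2--> {q2, q5}  [new]
{q0, q1, q2, q4, q5} --0--> {q0, q1, q2, q4, q5}  [seen]
{q0, q1, q2, q4, q5} --1--> {q0, q1, q2, q3, q4, q5}  [new]
{q0, q1, q2, q4, q5} --2--> {q0, q2, q3, q4, q5}  [new]
{q2, q3, q5} --0--> {q0, q1, q2, q4, q5}  [seen]
{q2, q3, q5} --1--> {q0, q1, q2, q3, q4, q5}  [seen]
{q2, q3, q5} --2--> {q0, q2, q3, q5}  [new]
{q2, q5} --0--> {q0, q1, q2, q4, q5}  [seen]
{q2, q5} --1--> {q0, q1, q2, q3, q5}  [new]
{q2, q5} --2--> {q2, q3, q5}  [seen]
{q0, q1, q2, q3, q4, q5} --0--> {q0, q1, q2, q4, q5}  [seen]
{q0, q1, q2, q3, q4, q5} --1--> {q0, q1, q2, q3, q4, q5}  [seen]
{q0, q1, q2, q3, q4, q5} --2--> {q0, q2, q3, q4, q5}  [seen]
{q0, q2, q3, q4, q5} --0--> {q0, q1, q2, q4, q5}  [seen]
{q0, q2, q3, q4, q5} --1--> {q0, q1, q2, q3, q4, q5}  [seen]
{q0, q2, q3, q4, q5} --2--> {q0, q2, q3, q5}  [seen]
{q0, q2, q3, q5} --0--> {q0, q1, q2, q4, q5}  [seen]
{q0, q2, q3, q5} --1--> {q0, q1, q2, q3, q4, q5}  [seen]
{q0, q2, q3, q5} --2--> {q0, q2, q3, q5}  [seen]
{q0, q1, q2, q3, q5} --0--> {q0, q1, q2, q4, q5}  [seen]
{q0, q1, q2, q3, q5} --1--> {q0, q1, q2, q3, q4, q5}  [seen]
{q0, q1, q2, q3, q5} --2--> {q0, q2, q3, q4, q5}  [seen]
Reachable DFA states: {q0, q5}, {q0, q1, q2, q4, q5}, {q2, q3, q5}, {q2, q5}, {q0, q1, q2, q3, q4, q5}, {q0, q2, q3, q4, q5}, {q0, q2, q3, q5}, {q0, q1, q2, q3, q5}.
Accepting DFA states (contain an NFA accepting state): {q0, q5}, {q0, q1, q2, q4, q5}, {q2, q3, q5}, {q2, q5}, {q0, q1, q2, q3, q4, q5}, {q0, q2, q3, q4, q5}, {q0, q2, q3, q5}, {q0, q1, q2, q3, q5}.

8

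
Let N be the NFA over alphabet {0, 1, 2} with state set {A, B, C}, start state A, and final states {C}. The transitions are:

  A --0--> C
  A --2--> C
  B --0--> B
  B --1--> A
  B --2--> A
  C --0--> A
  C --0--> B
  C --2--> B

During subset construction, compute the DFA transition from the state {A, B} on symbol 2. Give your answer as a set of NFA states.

δ(A,2) = {C}; δ(B,2) = {A}.
Union: {A, C}.

{A, C}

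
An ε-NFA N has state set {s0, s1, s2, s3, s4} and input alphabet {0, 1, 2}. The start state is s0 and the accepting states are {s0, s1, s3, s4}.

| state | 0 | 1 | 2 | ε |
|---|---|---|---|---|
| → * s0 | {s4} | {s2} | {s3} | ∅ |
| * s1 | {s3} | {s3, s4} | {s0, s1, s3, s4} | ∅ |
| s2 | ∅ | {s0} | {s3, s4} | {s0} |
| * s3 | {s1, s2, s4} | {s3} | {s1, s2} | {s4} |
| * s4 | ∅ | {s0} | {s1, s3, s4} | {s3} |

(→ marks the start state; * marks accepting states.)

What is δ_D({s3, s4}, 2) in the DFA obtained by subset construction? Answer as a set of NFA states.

{s0, s1, s2, s3, s4}

δ(s3,2) = {s1, s2}; δ(s4,2) = {s1, s3, s4}.
Union: {s1, s2, s3, s4}.
ε-closure gives {s0, s1, s2, s3, s4}.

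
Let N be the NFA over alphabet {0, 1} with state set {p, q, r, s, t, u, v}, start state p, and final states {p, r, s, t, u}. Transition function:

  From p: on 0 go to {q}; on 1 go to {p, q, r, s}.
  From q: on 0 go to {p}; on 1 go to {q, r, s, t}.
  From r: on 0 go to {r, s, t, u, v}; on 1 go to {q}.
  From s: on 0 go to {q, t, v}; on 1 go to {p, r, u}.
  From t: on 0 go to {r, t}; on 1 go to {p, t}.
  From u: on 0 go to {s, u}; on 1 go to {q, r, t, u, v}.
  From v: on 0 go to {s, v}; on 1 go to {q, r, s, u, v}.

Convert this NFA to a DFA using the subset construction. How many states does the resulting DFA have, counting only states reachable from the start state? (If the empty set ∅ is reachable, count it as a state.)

Start state of the DFA: {p}.
{p} --0--> {q}  [new]
{p} --1--> {p, q, r, s}  [new]
{q} --0--> {p}  [seen]
{q} --1--> {q, r, s, t}  [new]
{p, q, r, s} --0--> {p, q, r, s, t, u, v}  [new]
{p, q, r, s} --1--> {p, q, r, s, t, u}  [new]
{q, r, s, t} --0--> {p, q, r, s, t, u, v}  [seen]
{q, r, s, t} --1--> {p, q, r, s, t, u}  [seen]
{p, q, r, s, t, u, v} --0--> {p, q, r, s, t, u, v}  [seen]
{p, q, r, s, t, u, v} --1--> {p, q, r, s, t, u, v}  [seen]
{p, q, r, s, t, u} --0--> {p, q, r, s, t, u, v}  [seen]
{p, q, r, s, t, u} --1--> {p, q, r, s, t, u, v}  [seen]
Reachable DFA states: {p}, {q}, {p, q, r, s}, {q, r, s, t}, {p, q, r, s, t, u, v}, {p, q, r, s, t, u}.

6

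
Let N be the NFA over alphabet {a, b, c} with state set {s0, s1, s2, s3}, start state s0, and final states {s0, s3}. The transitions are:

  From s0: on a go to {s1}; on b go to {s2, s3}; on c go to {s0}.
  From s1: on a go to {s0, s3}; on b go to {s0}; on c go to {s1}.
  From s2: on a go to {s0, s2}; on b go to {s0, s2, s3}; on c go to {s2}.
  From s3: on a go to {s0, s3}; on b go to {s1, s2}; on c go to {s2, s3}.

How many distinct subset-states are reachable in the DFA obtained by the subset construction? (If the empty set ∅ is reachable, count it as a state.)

8

Start state of the DFA: {s0}.
{s0} --a--> {s1}  [new]
{s0} --b--> {s2, s3}  [new]
{s0} --c--> {s0}  [seen]
{s1} --a--> {s0, s3}  [new]
{s1} --b--> {s0}  [seen]
{s1} --c--> {s1}  [seen]
{s2, s3} --a--> {s0, s2, s3}  [new]
{s2, s3} --b--> {s0, s1, s2, s3}  [new]
{s2, s3} --c--> {s2, s3}  [seen]
{s0, s3} --a--> {s0, s1, s3}  [new]
{s0, s3} --b--> {s1, s2, s3}  [new]
{s0, s3} --c--> {s0, s2, s3}  [seen]
{s0, s2, s3} --a--> {s0, s1, s2, s3}  [seen]
{s0, s2, s3} --b--> {s0, s1, s2, s3}  [seen]
{s0, s2, s3} --c--> {s0, s2, s3}  [seen]
{s0, s1, s2, s3} --a--> {s0, s1, s2, s3}  [seen]
{s0, s1, s2, s3} --b--> {s0, s1, s2, s3}  [seen]
{s0, s1, s2, s3} --c--> {s0, s1, s2, s3}  [seen]
{s0, s1, s3} --a--> {s0, s1, s3}  [seen]
{s0, s1, s3} --b--> {s0, s1, s2, s3}  [seen]
{s0, s1, s3} --c--> {s0, s1, s2, s3}  [seen]
{s1, s2, s3} --a--> {s0, s2, s3}  [seen]
{s1, s2, s3} --b--> {s0, s1, s2, s3}  [seen]
{s1, s2, s3} --c--> {s1, s2, s3}  [seen]
Reachable DFA states: {s0}, {s1}, {s2, s3}, {s0, s3}, {s0, s2, s3}, {s0, s1, s2, s3}, {s0, s1, s3}, {s1, s2, s3}.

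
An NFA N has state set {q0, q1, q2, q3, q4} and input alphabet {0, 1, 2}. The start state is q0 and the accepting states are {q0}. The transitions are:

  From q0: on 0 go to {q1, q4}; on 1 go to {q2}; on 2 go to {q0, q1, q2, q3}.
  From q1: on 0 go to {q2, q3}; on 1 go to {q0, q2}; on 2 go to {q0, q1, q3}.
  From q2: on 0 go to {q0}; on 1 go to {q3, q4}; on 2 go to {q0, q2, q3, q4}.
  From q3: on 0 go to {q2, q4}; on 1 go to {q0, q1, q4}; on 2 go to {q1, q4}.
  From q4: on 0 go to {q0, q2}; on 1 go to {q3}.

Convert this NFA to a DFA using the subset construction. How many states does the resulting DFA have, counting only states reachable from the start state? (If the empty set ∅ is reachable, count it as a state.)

Start state of the DFA: {q0}.
{q0} --0--> {q1, q4}  [new]
{q0} --1--> {q2}  [new]
{q0} --2--> {q0, q1, q2, q3}  [new]
{q1, q4} --0--> {q0, q2, q3}  [new]
{q1, q4} --1--> {q0, q2, q3}  [seen]
{q1, q4} --2--> {q0, q1, q3}  [new]
{q2} --0--> {q0}  [seen]
{q2} --1--> {q3, q4}  [new]
{q2} --2--> {q0, q2, q3, q4}  [new]
{q0, q1, q2, q3} --0--> {q0, q1, q2, q3, q4}  [new]
{q0, q1, q2, q3} --1--> {q0, q1, q2, q3, q4}  [seen]
{q0, q1, q2, q3} --2--> {q0, q1, q2, q3, q4}  [seen]
{q0, q2, q3} --0--> {q0, q1, q2, q4}  [new]
{q0, q2, q3} --1--> {q0, q1, q2, q3, q4}  [seen]
{q0, q2, q3} --2--> {q0, q1, q2, q3, q4}  [seen]
{q0, q1, q3} --0--> {q1, q2, q3, q4}  [new]
{q0, q1, q3} --1--> {q0, q1, q2, q4}  [seen]
{q0, q1, q3} --2--> {q0, q1, q2, q3, q4}  [seen]
{q3, q4} --0--> {q0, q2, q4}  [new]
{q3, q4} --1--> {q0, q1, q3, q4}  [new]
{q3, q4} --2--> {q1, q4}  [seen]
{q0, q2, q3, q4} --0--> {q0, q1, q2, q4}  [seen]
{q0, q2, q3, q4} --1--> {q0, q1, q2, q3, q4}  [seen]
{q0, q2, q3, q4} --2--> {q0, q1, q2, q3, q4}  [seen]
{q0, q1, q2, q3, q4} --0--> {q0, q1, q2, q3, q4}  [seen]
{q0, q1, q2, q3, q4} --1--> {q0, q1, q2, q3, q4}  [seen]
{q0, q1, q2, q3, q4} --2--> {q0, q1, q2, q3, q4}  [seen]
{q0, q1, q2, q4} --0--> {q0, q1, q2, q3, q4}  [seen]
{q0, q1, q2, q4} --1--> {q0, q2, q3, q4}  [seen]
{q0, q1, q2, q4} --2--> {q0, q1, q2, q3, q4}  [seen]
{q1, q2, q3, q4} --0--> {q0, q2, q3, q4}  [seen]
{q1, q2, q3, q4} --1--> {q0, q1, q2, q3, q4}  [seen]
{q1, q2, q3, q4} --2--> {q0, q1, q2, q3, q4}  [seen]
{q0, q2, q4} --0--> {q0, q1, q2, q4}  [seen]
{q0, q2, q4} --1--> {q2, q3, q4}  [new]
{q0, q2, q4} --2--> {q0, q1, q2, q3, q4}  [seen]
{q0, q1, q3, q4} --0--> {q0, q1, q2, q3, q4}  [seen]
{q0, q1, q3, q4} --1--> {q0, q1, q2, q3, q4}  [seen]
{q0, q1, q3, q4} --2--> {q0, q1, q2, q3, q4}  [seen]
{q2, q3, q4} --0--> {q0, q2, q4}  [seen]
{q2, q3, q4} --1--> {q0, q1, q3, q4}  [seen]
{q2, q3, q4} --2--> {q0, q1, q2, q3, q4}  [seen]
Reachable DFA states: {q0}, {q1, q4}, {q2}, {q0, q1, q2, q3}, {q0, q2, q3}, {q0, q1, q3}, {q3, q4}, {q0, q2, q3, q4}, {q0, q1, q2, q3, q4}, {q0, q1, q2, q4}, {q1, q2, q3, q4}, {q0, q2, q4}, {q0, q1, q3, q4}, {q2, q3, q4}.

14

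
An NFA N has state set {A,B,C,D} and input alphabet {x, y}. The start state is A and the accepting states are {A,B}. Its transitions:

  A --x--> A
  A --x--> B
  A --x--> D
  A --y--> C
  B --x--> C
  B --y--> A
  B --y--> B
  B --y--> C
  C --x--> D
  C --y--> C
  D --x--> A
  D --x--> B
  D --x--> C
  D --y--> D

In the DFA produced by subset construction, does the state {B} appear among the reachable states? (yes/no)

no

Start state of the DFA: {A}.
{A} --x--> {A,B,D}  [new]
{A} --y--> {C}  [new]
{A,B,D} --x--> {A,B,C,D}  [new]
{A,B,D} --y--> {A,B,C,D}  [seen]
{C} --x--> {D}  [new]
{C} --y--> {C}  [seen]
{A,B,C,D} --x--> {A,B,C,D}  [seen]
{A,B,C,D} --y--> {A,B,C,D}  [seen]
{D} --x--> {A,B,C}  [new]
{D} --y--> {D}  [seen]
{A,B,C} --x--> {A,B,C,D}  [seen]
{A,B,C} --y--> {A,B,C}  [seen]
Reachable DFA states: {A}, {A,B,D}, {C}, {A,B,C,D}, {D}, {A,B,C}.
{B} is not among them.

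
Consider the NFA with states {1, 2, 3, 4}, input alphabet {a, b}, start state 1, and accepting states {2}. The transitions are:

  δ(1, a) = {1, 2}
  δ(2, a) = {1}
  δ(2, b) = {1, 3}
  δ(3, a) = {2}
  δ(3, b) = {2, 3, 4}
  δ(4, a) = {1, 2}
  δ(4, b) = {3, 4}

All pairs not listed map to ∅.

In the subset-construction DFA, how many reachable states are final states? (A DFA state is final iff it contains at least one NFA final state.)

3

Start state of the DFA: {1}.
{1} --a--> {1, 2}  [new]
{1} --b--> ∅  [new]
{1, 2} --a--> {1, 2}  [seen]
{1, 2} --b--> {1, 3}  [new]
∅ --a--> ∅  [seen]
∅ --b--> ∅  [seen]
{1, 3} --a--> {1, 2}  [seen]
{1, 3} --b--> {2, 3, 4}  [new]
{2, 3, 4} --a--> {1, 2}  [seen]
{2, 3, 4} --b--> {1, 2, 3, 4}  [new]
{1, 2, 3, 4} --a--> {1, 2}  [seen]
{1, 2, 3, 4} --b--> {1, 2, 3, 4}  [seen]
Reachable DFA states: {1}, {1, 2}, ∅, {1, 3}, {2, 3, 4}, {1, 2, 3, 4}.
Accepting DFA states (contain an NFA accepting state): {1, 2}, {2, 3, 4}, {1, 2, 3, 4}.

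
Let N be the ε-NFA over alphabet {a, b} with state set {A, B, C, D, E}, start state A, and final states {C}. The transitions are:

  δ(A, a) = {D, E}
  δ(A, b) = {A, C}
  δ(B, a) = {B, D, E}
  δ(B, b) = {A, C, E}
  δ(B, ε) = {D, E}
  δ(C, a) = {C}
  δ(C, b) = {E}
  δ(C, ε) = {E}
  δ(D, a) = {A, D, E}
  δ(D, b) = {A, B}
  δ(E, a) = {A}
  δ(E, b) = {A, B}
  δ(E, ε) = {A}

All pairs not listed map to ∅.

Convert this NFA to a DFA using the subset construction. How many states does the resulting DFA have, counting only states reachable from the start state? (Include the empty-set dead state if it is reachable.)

Start state of the DFA: {A} (ε-closure of the NFA start).
{A} --a--> {A, D, E}  [new]
{A} --b--> {A, C, E}  [new]
{A, D, E} --a--> {A, D, E}  [seen]
{A, D, E} --b--> {A, B, C, D, E}  [new]
{A, C, E} --a--> {A, C, D, E}  [new]
{A, C, E} --b--> {A, B, C, D, E}  [seen]
{A, B, C, D, E} --a--> {A, B, C, D, E}  [seen]
{A, B, C, D, E} --b--> {A, B, C, D, E}  [seen]
{A, C, D, E} --a--> {A, C, D, E}  [seen]
{A, C, D, E} --b--> {A, B, C, D, E}  [seen]
Reachable DFA states: {A}, {A, D, E}, {A, C, E}, {A, B, C, D, E}, {A, C, D, E}.

5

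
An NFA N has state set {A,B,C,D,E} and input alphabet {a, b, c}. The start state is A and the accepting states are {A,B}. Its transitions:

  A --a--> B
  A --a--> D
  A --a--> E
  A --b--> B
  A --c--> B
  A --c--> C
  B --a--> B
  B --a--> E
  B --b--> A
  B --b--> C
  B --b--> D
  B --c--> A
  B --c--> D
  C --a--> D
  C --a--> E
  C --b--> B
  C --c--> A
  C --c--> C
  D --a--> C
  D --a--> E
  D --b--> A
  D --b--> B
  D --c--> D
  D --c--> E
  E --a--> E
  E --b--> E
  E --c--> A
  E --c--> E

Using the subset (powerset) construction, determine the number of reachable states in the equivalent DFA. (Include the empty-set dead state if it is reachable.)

15

Start state of the DFA: {A}.
{A} --a--> {B,D,E}  [new]
{A} --b--> {B}  [new]
{A} --c--> {B,C}  [new]
{B,D,E} --a--> {B,C,E}  [new]
{B,D,E} --b--> {A,B,C,D,E}  [new]
{B,D,E} --c--> {A,D,E}  [new]
{B} --a--> {B,E}  [new]
{B} --b--> {A,C,D}  [new]
{B} --c--> {A,D}  [new]
{B,C} --a--> {B,D,E}  [seen]
{B,C} --b--> {A,B,C,D}  [new]
{B,C} --c--> {A,C,D}  [seen]
{B,C,E} --a--> {B,D,E}  [seen]
{B,C,E} --b--> {A,B,C,D,E}  [seen]
{B,C,E} --c--> {A,C,D,E}  [new]
{A,B,C,D,E} --a--> {B,C,D,E}  [new]
{A,B,C,D,E} --b--> {A,B,C,D,E}  [seen]
{A,B,C,D,E} --c--> {A,B,C,D,E}  [seen]
{A,D,E} --a--> {B,C,D,E}  [seen]
{A,D,E} --b--> {A,B,E}  [new]
{A,D,E} --c--> {A,B,C,D,E}  [seen]
{B,E} --a--> {B,E}  [seen]
{B,E} --b--> {A,C,D,E}  [seen]
{B,E} --c--> {A,D,E}  [seen]
{A,C,D} --a--> {B,C,D,E}  [seen]
{A,C,D} --b--> {A,B}  [new]
{A,C,D} --c--> {A,B,C,D,E}  [seen]
{A,D} --a--> {B,C,D,E}  [seen]
{A,D} --b--> {A,B}  [seen]
{A,D} --c--> {B,C,D,E}  [seen]
{A,B,C,D} --a--> {B,C,D,E}  [seen]
{A,B,C,D} --b--> {A,B,C,D}  [seen]
{A,B,C,D} --c--> {A,B,C,D,E}  [seen]
{A,C,D,E} --a--> {B,C,D,E}  [seen]
{A,C,D,E} --b--> {A,B,E}  [seen]
{A,C,D,E} --c--> {A,B,C,D,E}  [seen]
{B,C,D,E} --a--> {B,C,D,E}  [seen]
{B,C,D,E} --b--> {A,B,C,D,E}  [seen]
{B,C,D,E} --c--> {A,C,D,E}  [seen]
{A,B,E} --a--> {B,D,E}  [seen]
{A,B,E} --b--> {A,B,C,D,E}  [seen]
{A,B,E} --c--> {A,B,C,D,E}  [seen]
{A,B} --a--> {B,D,E}  [seen]
{A,B} --b--> {A,B,C,D}  [seen]
{A,B} --c--> {A,B,C,D}  [seen]
Reachable DFA states: {A}, {B,D,E}, {B}, {B,C}, {B,C,E}, {A,B,C,D,E}, {A,D,E}, {B,E}, {A,C,D}, {A,D}, {A,B,C,D}, {A,C,D,E}, {B,C,D,E}, {A,B,E}, {A,B}.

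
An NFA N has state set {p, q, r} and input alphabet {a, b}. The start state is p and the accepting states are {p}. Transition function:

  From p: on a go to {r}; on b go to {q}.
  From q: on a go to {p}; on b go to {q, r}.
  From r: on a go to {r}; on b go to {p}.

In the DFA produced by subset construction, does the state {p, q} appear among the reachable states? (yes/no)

yes

Start state of the DFA: {p}.
{p} --a--> {r}  [new]
{p} --b--> {q}  [new]
{r} --a--> {r}  [seen]
{r} --b--> {p}  [seen]
{q} --a--> {p}  [seen]
{q} --b--> {q, r}  [new]
{q, r} --a--> {p, r}  [new]
{q, r} --b--> {p, q, r}  [new]
{p, r} --a--> {r}  [seen]
{p, r} --b--> {p, q}  [new]
{p, q, r} --a--> {p, r}  [seen]
{p, q, r} --b--> {p, q, r}  [seen]
{p, q} --a--> {p, r}  [seen]
{p, q} --b--> {q, r}  [seen]
Reachable DFA states: {p}, {r}, {q}, {q, r}, {p, r}, {p, q, r}, {p, q}.
{p, q} is among them.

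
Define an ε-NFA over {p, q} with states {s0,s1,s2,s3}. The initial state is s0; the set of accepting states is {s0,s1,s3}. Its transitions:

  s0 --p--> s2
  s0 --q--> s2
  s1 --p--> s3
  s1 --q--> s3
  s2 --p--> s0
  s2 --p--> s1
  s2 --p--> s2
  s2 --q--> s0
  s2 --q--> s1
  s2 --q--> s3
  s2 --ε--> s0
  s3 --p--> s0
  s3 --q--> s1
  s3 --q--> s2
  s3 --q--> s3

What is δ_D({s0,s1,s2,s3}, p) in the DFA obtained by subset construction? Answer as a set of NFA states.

δ(s0,p) = {s2}; δ(s1,p) = {s3}; δ(s2,p) = {s0,s1,s2}; δ(s3,p) = {s0}.
Union: {s0,s1,s2,s3}.

{s0,s1,s2,s3}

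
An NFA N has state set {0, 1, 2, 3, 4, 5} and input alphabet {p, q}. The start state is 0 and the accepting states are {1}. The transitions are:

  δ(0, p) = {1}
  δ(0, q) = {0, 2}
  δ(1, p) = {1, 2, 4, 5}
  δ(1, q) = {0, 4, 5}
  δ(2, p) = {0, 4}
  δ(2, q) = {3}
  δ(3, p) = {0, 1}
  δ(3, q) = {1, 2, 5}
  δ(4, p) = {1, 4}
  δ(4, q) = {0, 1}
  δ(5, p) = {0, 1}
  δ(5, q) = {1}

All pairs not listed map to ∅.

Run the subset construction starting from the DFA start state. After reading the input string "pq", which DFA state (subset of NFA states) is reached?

Start: {0}.
δ(0,p) = {1}.
Union: {1}.
After p: {1}.
δ(1,q) = {0, 4, 5}.
Union: {0, 4, 5}.
After q: {0, 4, 5}.

{0, 4, 5}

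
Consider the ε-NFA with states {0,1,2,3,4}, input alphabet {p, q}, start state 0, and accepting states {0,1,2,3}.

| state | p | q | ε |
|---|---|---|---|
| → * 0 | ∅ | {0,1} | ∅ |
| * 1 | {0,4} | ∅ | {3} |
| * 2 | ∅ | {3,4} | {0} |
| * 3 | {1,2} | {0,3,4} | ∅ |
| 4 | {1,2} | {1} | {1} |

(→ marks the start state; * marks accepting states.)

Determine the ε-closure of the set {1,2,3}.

Begin with {1,2,3}.
2 →ε {0}; add 0.
ε-closure = {0,1,2,3}.

{0,1,2,3}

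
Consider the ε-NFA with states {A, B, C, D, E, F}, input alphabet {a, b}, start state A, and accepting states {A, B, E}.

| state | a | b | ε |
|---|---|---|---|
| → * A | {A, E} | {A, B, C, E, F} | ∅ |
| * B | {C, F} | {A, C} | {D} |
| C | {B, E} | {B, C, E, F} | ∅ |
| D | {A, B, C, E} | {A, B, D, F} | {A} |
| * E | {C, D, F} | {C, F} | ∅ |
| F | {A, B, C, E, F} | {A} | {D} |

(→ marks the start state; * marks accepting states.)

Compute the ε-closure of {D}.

Begin with {D}.
D →ε {A}; add A.
ε-closure = {A, D}.

{A, D}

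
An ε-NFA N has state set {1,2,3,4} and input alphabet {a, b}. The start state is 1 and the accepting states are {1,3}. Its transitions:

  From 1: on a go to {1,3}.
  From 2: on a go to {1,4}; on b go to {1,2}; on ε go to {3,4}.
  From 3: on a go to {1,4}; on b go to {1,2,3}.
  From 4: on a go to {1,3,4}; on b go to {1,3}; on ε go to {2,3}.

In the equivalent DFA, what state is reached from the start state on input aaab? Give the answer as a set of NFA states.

{1,2,3,4}

Start: {1}.
δ(1,a) = {1,3}.
Union: {1,3}.
After a: {1,3}.
δ(1,a) = {1,3}; δ(3,a) = {1,4}.
Union: {1,3,4}.
ε-closure gives {1,2,3,4}.
After a: {1,2,3,4}.
δ(1,a) = {1,3}; δ(2,a) = {1,4}; δ(3,a) = {1,4}; δ(4,a) = {1,3,4}.
Union: {1,3,4}.
ε-closure gives {1,2,3,4}.
After a: {1,2,3,4}.
δ(1,b) = ∅; δ(2,b) = {1,2}; δ(3,b) = {1,2,3}; δ(4,b) = {1,3}.
Union: {1,2,3}.
ε-closure gives {1,2,3,4}.
After b: {1,2,3,4}.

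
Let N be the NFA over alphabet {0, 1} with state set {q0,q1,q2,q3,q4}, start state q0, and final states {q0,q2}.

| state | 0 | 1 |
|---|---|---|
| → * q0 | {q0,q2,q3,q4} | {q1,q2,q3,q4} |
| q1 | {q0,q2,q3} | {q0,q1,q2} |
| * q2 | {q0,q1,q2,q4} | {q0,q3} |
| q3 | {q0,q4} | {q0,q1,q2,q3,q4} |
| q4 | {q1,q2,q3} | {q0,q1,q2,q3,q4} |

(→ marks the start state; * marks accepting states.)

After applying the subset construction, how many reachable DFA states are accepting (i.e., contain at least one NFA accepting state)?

Start state of the DFA: {q0}.
{q0} --0--> {q0,q2,q3,q4}  [new]
{q0} --1--> {q1,q2,q3,q4}  [new]
{q0,q2,q3,q4} --0--> {q0,q1,q2,q3,q4}  [new]
{q0,q2,q3,q4} --1--> {q0,q1,q2,q3,q4}  [seen]
{q1,q2,q3,q4} --0--> {q0,q1,q2,q3,q4}  [seen]
{q1,q2,q3,q4} --1--> {q0,q1,q2,q3,q4}  [seen]
{q0,q1,q2,q3,q4} --0--> {q0,q1,q2,q3,q4}  [seen]
{q0,q1,q2,q3,q4} --1--> {q0,q1,q2,q3,q4}  [seen]
Reachable DFA states: {q0}, {q0,q2,q3,q4}, {q1,q2,q3,q4}, {q0,q1,q2,q3,q4}.
Accepting DFA states (contain an NFA accepting state): {q0}, {q0,q2,q3,q4}, {q1,q2,q3,q4}, {q0,q1,q2,q3,q4}.

4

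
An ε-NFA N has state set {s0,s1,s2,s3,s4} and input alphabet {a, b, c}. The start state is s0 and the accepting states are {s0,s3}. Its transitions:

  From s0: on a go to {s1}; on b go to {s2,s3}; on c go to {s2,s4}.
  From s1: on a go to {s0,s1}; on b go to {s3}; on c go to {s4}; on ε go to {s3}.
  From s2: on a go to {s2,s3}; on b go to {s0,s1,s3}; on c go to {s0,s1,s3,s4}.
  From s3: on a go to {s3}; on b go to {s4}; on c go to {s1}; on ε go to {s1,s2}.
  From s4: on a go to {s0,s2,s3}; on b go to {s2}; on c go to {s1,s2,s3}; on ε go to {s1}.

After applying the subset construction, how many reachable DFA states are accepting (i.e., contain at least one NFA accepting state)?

5

Start state of the DFA: {s0} (ε-closure of the NFA start).
{s0} --a--> {s1,s2,s3}  [new]
{s0} --b--> {s1,s2,s3}  [seen]
{s0} --c--> {s1,s2,s3,s4}  [new]
{s1,s2,s3} --a--> {s0,s1,s2,s3}  [new]
{s1,s2,s3} --b--> {s0,s1,s2,s3,s4}  [new]
{s1,s2,s3} --c--> {s0,s1,s2,s3,s4}  [seen]
{s1,s2,s3,s4} --a--> {s0,s1,s2,s3}  [seen]
{s1,s2,s3,s4} --b--> {s0,s1,s2,s3,s4}  [seen]
{s1,s2,s3,s4} --c--> {s0,s1,s2,s3,s4}  [seen]
{s0,s1,s2,s3} --a--> {s0,s1,s2,s3}  [seen]
{s0,s1,s2,s3} --b--> {s0,s1,s2,s3,s4}  [seen]
{s0,s1,s2,s3} --c--> {s0,s1,s2,s3,s4}  [seen]
{s0,s1,s2,s3,s4} --a--> {s0,s1,s2,s3}  [seen]
{s0,s1,s2,s3,s4} --b--> {s0,s1,s2,s3,s4}  [seen]
{s0,s1,s2,s3,s4} --c--> {s0,s1,s2,s3,s4}  [seen]
Reachable DFA states: {s0}, {s1,s2,s3}, {s1,s2,s3,s4}, {s0,s1,s2,s3}, {s0,s1,s2,s3,s4}.
Accepting DFA states (contain an NFA accepting state): {s0}, {s1,s2,s3}, {s1,s2,s3,s4}, {s0,s1,s2,s3}, {s0,s1,s2,s3,s4}.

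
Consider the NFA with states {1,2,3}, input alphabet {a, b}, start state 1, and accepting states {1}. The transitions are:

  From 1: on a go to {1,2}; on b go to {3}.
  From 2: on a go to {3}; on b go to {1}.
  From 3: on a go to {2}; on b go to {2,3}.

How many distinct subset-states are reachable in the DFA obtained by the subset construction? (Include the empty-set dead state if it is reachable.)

7

Start state of the DFA: {1}.
{1} --a--> {1,2}  [new]
{1} --b--> {3}  [new]
{1,2} --a--> {1,2,3}  [new]
{1,2} --b--> {1,3}  [new]
{3} --a--> {2}  [new]
{3} --b--> {2,3}  [new]
{1,2,3} --a--> {1,2,3}  [seen]
{1,2,3} --b--> {1,2,3}  [seen]
{1,3} --a--> {1,2}  [seen]
{1,3} --b--> {2,3}  [seen]
{2} --a--> {3}  [seen]
{2} --b--> {1}  [seen]
{2,3} --a--> {2,3}  [seen]
{2,3} --b--> {1,2,3}  [seen]
Reachable DFA states: {1}, {1,2}, {3}, {1,2,3}, {1,3}, {2}, {2,3}.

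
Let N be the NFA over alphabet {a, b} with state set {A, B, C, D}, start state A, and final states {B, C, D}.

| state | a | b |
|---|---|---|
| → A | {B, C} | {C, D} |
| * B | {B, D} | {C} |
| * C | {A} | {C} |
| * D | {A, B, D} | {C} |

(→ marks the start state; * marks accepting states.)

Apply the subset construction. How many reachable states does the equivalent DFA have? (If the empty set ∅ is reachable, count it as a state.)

Start state of the DFA: {A}.
{A} --a--> {B, C}  [new]
{A} --b--> {C, D}  [new]
{B, C} --a--> {A, B, D}  [new]
{B, C} --b--> {C}  [new]
{C, D} --a--> {A, B, D}  [seen]
{C, D} --b--> {C}  [seen]
{A, B, D} --a--> {A, B, C, D}  [new]
{A, B, D} --b--> {C, D}  [seen]
{C} --a--> {A}  [seen]
{C} --b--> {C}  [seen]
{A, B, C, D} --a--> {A, B, C, D}  [seen]
{A, B, C, D} --b--> {C, D}  [seen]
Reachable DFA states: {A}, {B, C}, {C, D}, {A, B, D}, {C}, {A, B, C, D}.

6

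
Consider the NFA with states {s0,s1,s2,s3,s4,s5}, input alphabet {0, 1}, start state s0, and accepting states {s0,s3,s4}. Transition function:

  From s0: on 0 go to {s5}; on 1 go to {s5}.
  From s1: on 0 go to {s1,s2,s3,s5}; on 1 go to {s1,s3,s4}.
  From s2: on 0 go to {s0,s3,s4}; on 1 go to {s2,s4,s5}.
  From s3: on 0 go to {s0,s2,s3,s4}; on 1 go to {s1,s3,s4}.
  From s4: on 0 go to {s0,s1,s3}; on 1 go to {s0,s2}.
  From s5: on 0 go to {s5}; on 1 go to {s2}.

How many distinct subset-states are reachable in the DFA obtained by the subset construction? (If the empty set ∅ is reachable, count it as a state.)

8

Start state of the DFA: {s0}.
{s0} --0--> {s5}  [new]
{s0} --1--> {s5}  [seen]
{s5} --0--> {s5}  [seen]
{s5} --1--> {s2}  [new]
{s2} --0--> {s0,s3,s4}  [new]
{s2} --1--> {s2,s4,s5}  [new]
{s0,s3,s4} --0--> {s0,s1,s2,s3,s4,s5}  [new]
{s0,s3,s4} --1--> {s0,s1,s2,s3,s4,s5}  [seen]
{s2,s4,s5} --0--> {s0,s1,s3,s4,s5}  [new]
{s2,s4,s5} --1--> {s0,s2,s4,s5}  [new]
{s0,s1,s2,s3,s4,s5} --0--> {s0,s1,s2,s3,s4,s5}  [seen]
{s0,s1,s2,s3,s4,s5} --1--> {s0,s1,s2,s3,s4,s5}  [seen]
{s0,s1,s3,s4,s5} --0--> {s0,s1,s2,s3,s4,s5}  [seen]
{s0,s1,s3,s4,s5} --1--> {s0,s1,s2,s3,s4,s5}  [seen]
{s0,s2,s4,s5} --0--> {s0,s1,s3,s4,s5}  [seen]
{s0,s2,s4,s5} --1--> {s0,s2,s4,s5}  [seen]
Reachable DFA states: {s0}, {s5}, {s2}, {s0,s3,s4}, {s2,s4,s5}, {s0,s1,s2,s3,s4,s5}, {s0,s1,s3,s4,s5}, {s0,s2,s4,s5}.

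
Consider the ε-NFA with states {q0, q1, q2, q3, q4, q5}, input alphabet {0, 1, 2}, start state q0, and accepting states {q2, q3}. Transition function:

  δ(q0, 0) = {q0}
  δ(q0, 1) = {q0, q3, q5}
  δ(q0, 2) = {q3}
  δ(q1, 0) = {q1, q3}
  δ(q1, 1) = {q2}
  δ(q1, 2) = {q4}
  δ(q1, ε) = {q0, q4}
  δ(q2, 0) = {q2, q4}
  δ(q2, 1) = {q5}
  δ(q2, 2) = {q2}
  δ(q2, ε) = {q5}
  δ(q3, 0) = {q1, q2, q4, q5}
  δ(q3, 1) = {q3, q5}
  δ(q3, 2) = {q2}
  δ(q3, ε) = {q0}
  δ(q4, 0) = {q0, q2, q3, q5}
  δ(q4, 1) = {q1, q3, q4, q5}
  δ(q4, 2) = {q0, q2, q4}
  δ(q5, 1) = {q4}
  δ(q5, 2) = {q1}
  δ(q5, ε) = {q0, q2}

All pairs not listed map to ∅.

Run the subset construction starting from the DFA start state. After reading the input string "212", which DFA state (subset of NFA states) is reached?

Start: {q0}.
δ(q0,2) = {q3}.
Union: {q3}.
ε-closure gives {q0, q3}.
After 2: {q0, q3}.
δ(q0,1) = {q0, q3, q5}; δ(q3,1) = {q3, q5}.
Union: {q0, q3, q5}.
ε-closure gives {q0, q2, q3, q5}.
After 1: {q0, q2, q3, q5}.
δ(q0,2) = {q3}; δ(q2,2) = {q2}; δ(q3,2) = {q2}; δ(q5,2) = {q1}.
Union: {q1, q2, q3}.
ε-closure gives {q0, q1, q2, q3, q4, q5}.
After 2: {q0, q1, q2, q3, q4, q5}.

{q0, q1, q2, q3, q4, q5}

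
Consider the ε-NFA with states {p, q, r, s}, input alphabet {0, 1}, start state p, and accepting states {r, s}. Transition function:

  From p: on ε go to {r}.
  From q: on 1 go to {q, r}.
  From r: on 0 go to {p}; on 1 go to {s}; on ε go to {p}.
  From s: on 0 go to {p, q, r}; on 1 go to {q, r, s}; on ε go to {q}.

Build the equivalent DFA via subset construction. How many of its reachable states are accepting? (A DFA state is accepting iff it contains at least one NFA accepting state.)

4

Start state of the DFA: {p, r} (ε-closure of the NFA start).
{p, r} --0--> {p, r}  [seen]
{p, r} --1--> {q, s}  [new]
{q, s} --0--> {p, q, r}  [new]
{q, s} --1--> {p, q, r, s}  [new]
{p, q, r} --0--> {p, r}  [seen]
{p, q, r} --1--> {p, q, r, s}  [seen]
{p, q, r, s} --0--> {p, q, r}  [seen]
{p, q, r, s} --1--> {p, q, r, s}  [seen]
Reachable DFA states: {p, r}, {q, s}, {p, q, r}, {p, q, r, s}.
Accepting DFA states (contain an NFA accepting state): {p, r}, {q, s}, {p, q, r}, {p, q, r, s}.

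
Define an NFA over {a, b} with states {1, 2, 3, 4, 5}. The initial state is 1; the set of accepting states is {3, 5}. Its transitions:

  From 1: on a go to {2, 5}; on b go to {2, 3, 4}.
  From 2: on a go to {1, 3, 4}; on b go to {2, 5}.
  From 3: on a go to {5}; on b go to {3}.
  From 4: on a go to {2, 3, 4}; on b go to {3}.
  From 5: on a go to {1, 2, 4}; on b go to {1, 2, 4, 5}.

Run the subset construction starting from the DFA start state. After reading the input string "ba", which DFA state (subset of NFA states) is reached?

{1, 2, 3, 4, 5}

Start: {1}.
δ(1,b) = {2, 3, 4}.
Union: {2, 3, 4}.
After b: {2, 3, 4}.
δ(2,a) = {1, 3, 4}; δ(3,a) = {5}; δ(4,a) = {2, 3, 4}.
Union: {1, 2, 3, 4, 5}.
After a: {1, 2, 3, 4, 5}.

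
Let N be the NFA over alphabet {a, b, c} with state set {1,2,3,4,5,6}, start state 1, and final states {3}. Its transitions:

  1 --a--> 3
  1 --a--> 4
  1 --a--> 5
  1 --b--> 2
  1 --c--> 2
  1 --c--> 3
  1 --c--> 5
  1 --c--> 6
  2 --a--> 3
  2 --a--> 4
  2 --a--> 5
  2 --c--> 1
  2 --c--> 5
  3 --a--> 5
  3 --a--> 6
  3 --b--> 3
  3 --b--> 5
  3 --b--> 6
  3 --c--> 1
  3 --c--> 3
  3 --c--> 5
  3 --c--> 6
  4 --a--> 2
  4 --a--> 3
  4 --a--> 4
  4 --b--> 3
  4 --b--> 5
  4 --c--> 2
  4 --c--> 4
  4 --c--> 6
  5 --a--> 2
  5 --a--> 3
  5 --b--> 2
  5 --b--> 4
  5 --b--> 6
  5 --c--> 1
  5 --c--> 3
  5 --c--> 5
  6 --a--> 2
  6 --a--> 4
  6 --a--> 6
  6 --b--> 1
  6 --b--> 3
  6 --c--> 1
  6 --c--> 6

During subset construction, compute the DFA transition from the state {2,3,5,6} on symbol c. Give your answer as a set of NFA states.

{1,3,5,6}

δ(2,c) = {1,5}; δ(3,c) = {1,3,5,6}; δ(5,c) = {1,3,5}; δ(6,c) = {1,6}.
Union: {1,3,5,6}.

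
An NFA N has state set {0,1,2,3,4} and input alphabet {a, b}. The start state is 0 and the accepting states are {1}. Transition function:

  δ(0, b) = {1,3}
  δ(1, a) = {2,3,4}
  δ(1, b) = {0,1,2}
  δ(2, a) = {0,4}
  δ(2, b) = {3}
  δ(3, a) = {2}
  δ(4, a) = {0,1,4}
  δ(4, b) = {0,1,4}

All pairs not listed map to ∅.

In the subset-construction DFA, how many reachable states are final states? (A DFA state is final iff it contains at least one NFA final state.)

Start state of the DFA: {0}.
{0} --a--> ∅  [new]
{0} --b--> {1,3}  [new]
∅ --a--> ∅  [seen]
∅ --b--> ∅  [seen]
{1,3} --a--> {2,3,4}  [new]
{1,3} --b--> {0,1,2}  [new]
{2,3,4} --a--> {0,1,2,4}  [new]
{2,3,4} --b--> {0,1,3,4}  [new]
{0,1,2} --a--> {0,2,3,4}  [new]
{0,1,2} --b--> {0,1,2,3}  [new]
{0,1,2,4} --a--> {0,1,2,3,4}  [new]
{0,1,2,4} --b--> {0,1,2,3,4}  [seen]
{0,1,3,4} --a--> {0,1,2,3,4}  [seen]
{0,1,3,4} --b--> {0,1,2,3,4}  [seen]
{0,2,3,4} --a--> {0,1,2,4}  [seen]
{0,2,3,4} --b--> {0,1,3,4}  [seen]
{0,1,2,3} --a--> {0,2,3,4}  [seen]
{0,1,2,3} --b--> {0,1,2,3}  [seen]
{0,1,2,3,4} --a--> {0,1,2,3,4}  [seen]
{0,1,2,3,4} --b--> {0,1,2,3,4}  [seen]
Reachable DFA states: {0}, ∅, {1,3}, {2,3,4}, {0,1,2}, {0,1,2,4}, {0,1,3,4}, {0,2,3,4}, {0,1,2,3}, {0,1,2,3,4}.
Accepting DFA states (contain an NFA accepting state): {1,3}, {0,1,2}, {0,1,2,4}, {0,1,3,4}, {0,1,2,3}, {0,1,2,3,4}.

6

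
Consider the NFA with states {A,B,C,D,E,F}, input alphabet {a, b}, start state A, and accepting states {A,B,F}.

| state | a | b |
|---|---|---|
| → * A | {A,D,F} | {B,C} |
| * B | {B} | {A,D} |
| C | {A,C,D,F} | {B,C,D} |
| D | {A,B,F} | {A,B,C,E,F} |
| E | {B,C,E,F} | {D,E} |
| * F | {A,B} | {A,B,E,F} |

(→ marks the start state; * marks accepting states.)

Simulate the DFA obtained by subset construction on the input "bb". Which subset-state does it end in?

Start: {A}.
δ(A,b) = {B,C}.
Union: {B,C}.
After b: {B,C}.
δ(B,b) = {A,D}; δ(C,b) = {B,C,D}.
Union: {A,B,C,D}.
After b: {A,B,C,D}.

{A,B,C,D}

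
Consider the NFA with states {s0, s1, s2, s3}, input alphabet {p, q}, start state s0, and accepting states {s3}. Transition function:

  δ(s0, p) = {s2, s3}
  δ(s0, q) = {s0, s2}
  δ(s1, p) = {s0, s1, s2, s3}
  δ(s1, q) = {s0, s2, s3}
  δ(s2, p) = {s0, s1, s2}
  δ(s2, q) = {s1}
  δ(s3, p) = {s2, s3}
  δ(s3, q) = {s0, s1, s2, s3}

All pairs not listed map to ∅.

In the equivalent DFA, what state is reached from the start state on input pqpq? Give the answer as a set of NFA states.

{s0, s1, s2, s3}

Start: {s0}.
δ(s0,p) = {s2, s3}.
Union: {s2, s3}.
After p: {s2, s3}.
δ(s2,q) = {s1}; δ(s3,q) = {s0, s1, s2, s3}.
Union: {s0, s1, s2, s3}.
After q: {s0, s1, s2, s3}.
δ(s0,p) = {s2, s3}; δ(s1,p) = {s0, s1, s2, s3}; δ(s2,p) = {s0, s1, s2}; δ(s3,p) = {s2, s3}.
Union: {s0, s1, s2, s3}.
After p: {s0, s1, s2, s3}.
δ(s0,q) = {s0, s2}; δ(s1,q) = {s0, s2, s3}; δ(s2,q) = {s1}; δ(s3,q) = {s0, s1, s2, s3}.
Union: {s0, s1, s2, s3}.
After q: {s0, s1, s2, s3}.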